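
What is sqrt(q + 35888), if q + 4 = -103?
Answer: sqrt(35781) ≈ 189.16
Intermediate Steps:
q = -107 (q = -4 - 103 = -107)
sqrt(q + 35888) = sqrt(-107 + 35888) = sqrt(35781)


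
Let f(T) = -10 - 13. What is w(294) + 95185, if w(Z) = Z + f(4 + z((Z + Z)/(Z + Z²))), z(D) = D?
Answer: 95456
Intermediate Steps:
f(T) = -23
w(Z) = -23 + Z (w(Z) = Z - 23 = -23 + Z)
w(294) + 95185 = (-23 + 294) + 95185 = 271 + 95185 = 95456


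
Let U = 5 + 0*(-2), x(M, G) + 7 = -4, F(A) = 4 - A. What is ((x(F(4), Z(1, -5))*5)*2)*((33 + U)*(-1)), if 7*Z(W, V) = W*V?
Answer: 4180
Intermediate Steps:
Z(W, V) = V*W/7 (Z(W, V) = (W*V)/7 = (V*W)/7 = V*W/7)
x(M, G) = -11 (x(M, G) = -7 - 4 = -11)
U = 5 (U = 5 + 0 = 5)
((x(F(4), Z(1, -5))*5)*2)*((33 + U)*(-1)) = (-11*5*2)*((33 + 5)*(-1)) = (-55*2)*(38*(-1)) = -110*(-38) = 4180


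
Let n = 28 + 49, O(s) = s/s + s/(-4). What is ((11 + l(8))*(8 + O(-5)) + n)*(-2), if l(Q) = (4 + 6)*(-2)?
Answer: 61/2 ≈ 30.500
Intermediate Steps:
l(Q) = -20 (l(Q) = 10*(-2) = -20)
O(s) = 1 - s/4 (O(s) = 1 + s*(-¼) = 1 - s/4)
n = 77
((11 + l(8))*(8 + O(-5)) + n)*(-2) = ((11 - 20)*(8 + (1 - ¼*(-5))) + 77)*(-2) = (-9*(8 + (1 + 5/4)) + 77)*(-2) = (-9*(8 + 9/4) + 77)*(-2) = (-9*41/4 + 77)*(-2) = (-369/4 + 77)*(-2) = -61/4*(-2) = 61/2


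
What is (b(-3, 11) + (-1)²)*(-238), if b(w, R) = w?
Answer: 476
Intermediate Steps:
(b(-3, 11) + (-1)²)*(-238) = (-3 + (-1)²)*(-238) = (-3 + 1)*(-238) = -2*(-238) = 476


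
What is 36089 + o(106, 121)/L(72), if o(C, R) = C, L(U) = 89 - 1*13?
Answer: 1371435/38 ≈ 36090.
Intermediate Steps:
L(U) = 76 (L(U) = 89 - 13 = 76)
36089 + o(106, 121)/L(72) = 36089 + 106/76 = 36089 + 106*(1/76) = 36089 + 53/38 = 1371435/38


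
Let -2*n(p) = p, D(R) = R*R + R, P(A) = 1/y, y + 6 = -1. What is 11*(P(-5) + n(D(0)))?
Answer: -11/7 ≈ -1.5714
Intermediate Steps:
y = -7 (y = -6 - 1 = -7)
P(A) = -⅐ (P(A) = 1/(-7) = -⅐)
D(R) = R + R² (D(R) = R² + R = R + R²)
n(p) = -p/2
11*(P(-5) + n(D(0))) = 11*(-⅐ - 0*(1 + 0)) = 11*(-⅐ - 0) = 11*(-⅐ - ½*0) = 11*(-⅐ + 0) = 11*(-⅐) = -11/7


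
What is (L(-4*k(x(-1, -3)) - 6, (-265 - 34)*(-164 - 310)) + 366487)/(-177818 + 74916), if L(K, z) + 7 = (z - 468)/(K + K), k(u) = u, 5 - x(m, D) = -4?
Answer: -5107177/1440628 ≈ -3.5451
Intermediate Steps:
x(m, D) = 9 (x(m, D) = 5 - 1*(-4) = 5 + 4 = 9)
L(K, z) = -7 + (-468 + z)/(2*K) (L(K, z) = -7 + (z - 468)/(K + K) = -7 + (-468 + z)/((2*K)) = -7 + (-468 + z)*(1/(2*K)) = -7 + (-468 + z)/(2*K))
(L(-4*k(x(-1, -3)) - 6, (-265 - 34)*(-164 - 310)) + 366487)/(-177818 + 74916) = ((-468 + (-265 - 34)*(-164 - 310) - 14*(-4*9 - 6))/(2*(-4*9 - 6)) + 366487)/(-177818 + 74916) = ((-468 - 299*(-474) - 14*(-36 - 6))/(2*(-36 - 6)) + 366487)/(-102902) = ((½)*(-468 + 141726 - 14*(-42))/(-42) + 366487)*(-1/102902) = ((½)*(-1/42)*(-468 + 141726 + 588) + 366487)*(-1/102902) = ((½)*(-1/42)*141846 + 366487)*(-1/102902) = (-23641/14 + 366487)*(-1/102902) = (5107177/14)*(-1/102902) = -5107177/1440628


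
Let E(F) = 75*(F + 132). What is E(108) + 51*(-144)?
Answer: 10656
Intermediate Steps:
E(F) = 9900 + 75*F (E(F) = 75*(132 + F) = 9900 + 75*F)
E(108) + 51*(-144) = (9900 + 75*108) + 51*(-144) = (9900 + 8100) - 7344 = 18000 - 7344 = 10656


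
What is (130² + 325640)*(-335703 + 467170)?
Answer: 45032706180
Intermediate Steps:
(130² + 325640)*(-335703 + 467170) = (16900 + 325640)*131467 = 342540*131467 = 45032706180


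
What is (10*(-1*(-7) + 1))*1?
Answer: 80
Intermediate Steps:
(10*(-1*(-7) + 1))*1 = (10*(7 + 1))*1 = (10*8)*1 = 80*1 = 80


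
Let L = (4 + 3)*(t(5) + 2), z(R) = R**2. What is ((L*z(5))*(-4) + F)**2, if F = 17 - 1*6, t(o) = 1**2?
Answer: 4363921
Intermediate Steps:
t(o) = 1
L = 21 (L = (4 + 3)*(1 + 2) = 7*3 = 21)
F = 11 (F = 17 - 6 = 11)
((L*z(5))*(-4) + F)**2 = ((21*5**2)*(-4) + 11)**2 = ((21*25)*(-4) + 11)**2 = (525*(-4) + 11)**2 = (-2100 + 11)**2 = (-2089)**2 = 4363921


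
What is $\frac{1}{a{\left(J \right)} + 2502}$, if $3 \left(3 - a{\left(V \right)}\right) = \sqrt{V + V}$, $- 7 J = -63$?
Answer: $\frac{2505}{6275023} + \frac{\sqrt{2}}{6275023} \approx 0.00039943$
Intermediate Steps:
$J = 9$ ($J = \left(- \frac{1}{7}\right) \left(-63\right) = 9$)
$a{\left(V \right)} = 3 - \frac{\sqrt{2} \sqrt{V}}{3}$ ($a{\left(V \right)} = 3 - \frac{\sqrt{V + V}}{3} = 3 - \frac{\sqrt{2 V}}{3} = 3 - \frac{\sqrt{2} \sqrt{V}}{3}$)
$\frac{1}{a{\left(J \right)} + 2502} = \frac{1}{\left(3 - \frac{\sqrt{2} \sqrt{9}}{3}\right) + 2502} = \frac{1}{\left(3 - \frac{1}{3} \sqrt{2} \cdot 3\right) + 2502} = \frac{1}{\left(3 - \sqrt{2}\right) + 2502} = \frac{1}{2505 - \sqrt{2}}$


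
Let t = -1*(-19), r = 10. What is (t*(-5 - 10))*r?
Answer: -2850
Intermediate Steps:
t = 19
(t*(-5 - 10))*r = (19*(-5 - 10))*10 = (19*(-15))*10 = -285*10 = -2850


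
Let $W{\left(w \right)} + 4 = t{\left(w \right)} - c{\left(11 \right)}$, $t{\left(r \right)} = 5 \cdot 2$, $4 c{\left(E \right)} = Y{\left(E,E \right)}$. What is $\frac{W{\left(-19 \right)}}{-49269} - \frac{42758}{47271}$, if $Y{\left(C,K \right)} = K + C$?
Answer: $- \frac{1404445025}{1552663266} \approx -0.90454$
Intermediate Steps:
$Y{\left(C,K \right)} = C + K$
$c{\left(E \right)} = \frac{E}{2}$ ($c{\left(E \right)} = \frac{E + E}{4} = \frac{2 E}{4} = \frac{E}{2}$)
$t{\left(r \right)} = 10$
$W{\left(w \right)} = \frac{1}{2}$ ($W{\left(w \right)} = -4 + \left(10 - \frac{1}{2} \cdot 11\right) = -4 + \left(10 - \frac{11}{2}\right) = -4 + \frac{9}{2} = \frac{1}{2}$)
$\frac{W{\left(-19 \right)}}{-49269} - \frac{42758}{47271} = \frac{1}{2 \left(-49269\right)} - \frac{42758}{47271} = \frac{1}{2} \left(- \frac{1}{49269}\right) - \frac{42758}{47271} = - \frac{1}{98538} - \frac{42758}{47271} = - \frac{1404445025}{1552663266}$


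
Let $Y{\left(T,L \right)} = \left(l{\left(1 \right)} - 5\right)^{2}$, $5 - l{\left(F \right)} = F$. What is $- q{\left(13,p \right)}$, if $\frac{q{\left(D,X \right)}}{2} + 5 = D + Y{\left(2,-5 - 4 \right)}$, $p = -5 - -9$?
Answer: $-18$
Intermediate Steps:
$l{\left(F \right)} = 5 - F$
$Y{\left(T,L \right)} = 1$ ($Y{\left(T,L \right)} = \left(\left(5 - 1\right) - 5\right)^{2} = \left(4 - 5\right)^{2} = \left(-1\right)^{2} = 1$)
$p = 4$ ($p = -5 + 9 = 4$)
$q{\left(D,X \right)} = -8 + 2 D$ ($q{\left(D,X \right)} = -10 + 2 \left(D + 1\right) = -10 + 2 \left(1 + D\right) = -10 + \left(2 + 2 D\right) = -8 + 2 D$)
$- q{\left(13,p \right)} = - (-8 + 2 \cdot 13) = - (-8 + 26) = \left(-1\right) 18 = -18$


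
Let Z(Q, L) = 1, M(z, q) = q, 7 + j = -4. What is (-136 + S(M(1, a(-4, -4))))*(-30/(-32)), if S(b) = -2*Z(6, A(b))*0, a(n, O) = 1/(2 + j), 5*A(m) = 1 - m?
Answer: -255/2 ≈ -127.50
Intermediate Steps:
j = -11 (j = -7 - 4 = -11)
A(m) = ⅕ - m/5 (A(m) = (1 - m)/5 = ⅕ - m/5)
a(n, O) = -⅑ (a(n, O) = 1/(2 - 11) = 1/(-9) = -⅑)
S(b) = 0 (S(b) = -2*1*0 = -2*0 = 0)
(-136 + S(M(1, a(-4, -4))))*(-30/(-32)) = (-136 + 0)*(-30/(-32)) = -(-4080)*(-1)/32 = -136*15/16 = -255/2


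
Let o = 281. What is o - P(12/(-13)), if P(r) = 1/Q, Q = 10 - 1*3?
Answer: 1966/7 ≈ 280.86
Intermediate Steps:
Q = 7 (Q = 10 - 3 = 7)
P(r) = ⅐ (P(r) = 1/7 = ⅐)
o - P(12/(-13)) = 281 - 1*⅐ = 281 - ⅐ = 1966/7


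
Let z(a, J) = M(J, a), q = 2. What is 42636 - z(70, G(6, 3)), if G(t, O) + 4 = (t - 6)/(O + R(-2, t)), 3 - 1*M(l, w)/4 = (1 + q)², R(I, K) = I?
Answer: 42660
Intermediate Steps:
M(l, w) = -24 (M(l, w) = 12 - 4*(1 + 2)² = 12 - 4*3² = 12 - 4*9 = 12 - 36 = -24)
G(t, O) = -4 + (-6 + t)/(-2 + O) (G(t, O) = -4 + (t - 6)/(O - 2) = -4 + (-6 + t)/(-2 + O))
z(a, J) = -24
42636 - z(70, G(6, 3)) = 42636 - 1*(-24) = 42636 + 24 = 42660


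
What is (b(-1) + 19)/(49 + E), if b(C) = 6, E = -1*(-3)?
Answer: 25/52 ≈ 0.48077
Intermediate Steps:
E = 3
(b(-1) + 19)/(49 + E) = (6 + 19)/(49 + 3) = 25/52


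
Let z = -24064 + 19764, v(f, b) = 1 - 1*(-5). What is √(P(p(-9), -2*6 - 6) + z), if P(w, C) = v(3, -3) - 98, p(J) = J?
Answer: 6*I*√122 ≈ 66.272*I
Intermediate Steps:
v(f, b) = 6 (v(f, b) = 1 + 5 = 6)
z = -4300
P(w, C) = -92 (P(w, C) = 6 - 98 = -92)
√(P(p(-9), -2*6 - 6) + z) = √(-92 - 4300) = √(-4392) = 6*I*√122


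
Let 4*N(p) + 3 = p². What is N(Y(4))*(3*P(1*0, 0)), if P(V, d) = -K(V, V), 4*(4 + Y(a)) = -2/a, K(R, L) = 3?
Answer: -8073/256 ≈ -31.535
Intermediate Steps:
Y(a) = -4 - 1/(2*a) (Y(a) = -4 + (-2/a)/4 = -4 - 1/(2*a))
N(p) = -¾ + p²/4
P(V, d) = -3 (P(V, d) = -1*3 = -3)
N(Y(4))*(3*P(1*0, 0)) = (-¾ + (-4 - ½/4)²/4)*(3*(-3)) = (-¾ + (-4 - ½*¼)²/4)*(-9) = (-¾ + (-4 - ⅛)²/4)*(-9) = (-¾ + (-33/8)²/4)*(-9) = (-¾ + (¼)*(1089/64))*(-9) = (-¾ + 1089/256)*(-9) = (897/256)*(-9) = -8073/256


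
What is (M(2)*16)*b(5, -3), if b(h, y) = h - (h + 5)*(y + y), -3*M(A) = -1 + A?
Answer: -1040/3 ≈ -346.67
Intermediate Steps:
M(A) = ⅓ - A/3 (M(A) = -(-1 + A)/3 = ⅓ - A/3)
b(h, y) = h - 2*y*(5 + h) (b(h, y) = h - (5 + h)*2*y = h - 2*y*(5 + h))
(M(2)*16)*b(5, -3) = ((⅓ - ⅓*2)*16)*(5 - 10*(-3) - 2*5*(-3)) = ((⅓ - ⅔)*16)*(5 + 30 + 30) = -⅓*16*65 = -16/3*65 = -1040/3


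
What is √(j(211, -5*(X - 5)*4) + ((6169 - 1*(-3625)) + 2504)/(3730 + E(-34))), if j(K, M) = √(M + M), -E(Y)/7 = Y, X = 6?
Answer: √(190619 + 123008*I*√10)/248 ≈ 2.2519 + 1.4042*I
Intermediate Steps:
E(Y) = -7*Y
j(K, M) = √2*√M (j(K, M) = √(2*M) = √2*√M)
√(j(211, -5*(X - 5)*4) + ((6169 - 1*(-3625)) + 2504)/(3730 + E(-34))) = √(√2*√(-5*(6 - 5)*4) + ((6169 - 1*(-3625)) + 2504)/(3730 - 7*(-34))) = √(√2*√(-5*1*4) + ((6169 + 3625) + 2504)/(3730 + 238)) = √(√2*√(-5*4) + (9794 + 2504)/3968) = √(√2*√(-20) + 12298*(1/3968)) = √(√2*(2*I*√5) + 6149/1984) = √(2*I*√10 + 6149/1984) = √(6149/1984 + 2*I*√10)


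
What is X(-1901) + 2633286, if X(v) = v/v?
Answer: 2633287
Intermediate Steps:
X(v) = 1
X(-1901) + 2633286 = 1 + 2633286 = 2633287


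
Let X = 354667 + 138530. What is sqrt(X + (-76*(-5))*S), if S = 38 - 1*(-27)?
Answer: sqrt(517897) ≈ 719.65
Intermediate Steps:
S = 65 (S = 38 + 27 = 65)
X = 493197
sqrt(X + (-76*(-5))*S) = sqrt(493197 - 76*(-5)*65) = sqrt(493197 + 380*65) = sqrt(493197 + 24700) = sqrt(517897)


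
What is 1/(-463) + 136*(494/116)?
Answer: 7776519/13427 ≈ 579.17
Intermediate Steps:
1/(-463) + 136*(494/116) = -1/463 + 136*(494*(1/116)) = -1/463 + 136*(247/58) = -1/463 + 16796/29 = 7776519/13427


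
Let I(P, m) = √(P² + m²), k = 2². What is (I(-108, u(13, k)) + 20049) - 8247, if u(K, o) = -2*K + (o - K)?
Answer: 11802 + √12889 ≈ 11916.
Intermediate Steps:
k = 4
u(K, o) = o - 3*K
(I(-108, u(13, k)) + 20049) - 8247 = (√((-108)² + (4 - 3*13)²) + 20049) - 8247 = (√(11664 + (4 - 39)²) + 20049) - 8247 = (√(11664 + (-35)²) + 20049) - 8247 = (√(11664 + 1225) + 20049) - 8247 = (√12889 + 20049) - 8247 = (20049 + √12889) - 8247 = 11802 + √12889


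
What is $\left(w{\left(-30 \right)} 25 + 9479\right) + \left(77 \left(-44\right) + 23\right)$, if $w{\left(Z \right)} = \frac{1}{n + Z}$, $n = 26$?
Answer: $\frac{24431}{4} \approx 6107.8$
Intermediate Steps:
$w{\left(Z \right)} = \frac{1}{26 + Z}$
$\left(w{\left(-30 \right)} 25 + 9479\right) + \left(77 \left(-44\right) + 23\right) = \left(\frac{1}{26 - 30} \cdot 25 + 9479\right) + \left(77 \left(-44\right) + 23\right) = \left(\frac{1}{-4} \cdot 25 + 9479\right) + \left(-3388 + 23\right) = \left(\left(- \frac{1}{4}\right) 25 + 9479\right) - 3365 = \left(- \frac{25}{4} + 9479\right) - 3365 = \frac{37891}{4} - 3365 = \frac{24431}{4}$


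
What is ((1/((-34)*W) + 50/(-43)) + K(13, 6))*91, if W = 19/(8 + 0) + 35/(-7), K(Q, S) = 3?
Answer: 368875/2193 ≈ 168.21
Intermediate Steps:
W = -21/8 (W = 19/8 + 35*(-⅐) = 19*(⅛) - 5 = 19/8 - 5 = -21/8 ≈ -2.6250)
((1/((-34)*W) + 50/(-43)) + K(13, 6))*91 = ((1/((-34)*(-21/8)) + 50/(-43)) + 3)*91 = ((-1/34*(-8/21) + 50*(-1/43)) + 3)*91 = ((4/357 - 50/43) + 3)*91 = (-17678/15351 + 3)*91 = (28375/15351)*91 = 368875/2193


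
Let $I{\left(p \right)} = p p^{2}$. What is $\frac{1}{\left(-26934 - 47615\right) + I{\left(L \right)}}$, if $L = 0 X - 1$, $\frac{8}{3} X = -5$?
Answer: $- \frac{1}{74550} \approx -1.3414 \cdot 10^{-5}$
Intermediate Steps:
$X = - \frac{15}{8}$ ($X = \frac{3}{8} \left(-5\right) = - \frac{15}{8} \approx -1.875$)
$L = -1$ ($L = 0 \left(- \frac{15}{8}\right) - 1 = 0 - 1 = -1$)
$I{\left(p \right)} = p^{3}$
$\frac{1}{\left(-26934 - 47615\right) + I{\left(L \right)}} = \frac{1}{\left(-26934 - 47615\right) + \left(-1\right)^{3}} = \frac{1}{-74549 - 1} = \frac{1}{-74550} = - \frac{1}{74550}$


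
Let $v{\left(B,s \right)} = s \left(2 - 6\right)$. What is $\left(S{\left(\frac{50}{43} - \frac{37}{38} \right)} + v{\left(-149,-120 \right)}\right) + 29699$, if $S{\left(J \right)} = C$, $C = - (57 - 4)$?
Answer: $30126$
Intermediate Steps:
$C = -53$ ($C = \left(-1\right) 53 = -53$)
$v{\left(B,s \right)} = - 4 s$ ($v{\left(B,s \right)} = s \left(-4\right) = - 4 s$)
$S{\left(J \right)} = -53$
$\left(S{\left(\frac{50}{43} - \frac{37}{38} \right)} + v{\left(-149,-120 \right)}\right) + 29699 = \left(-53 - -480\right) + 29699 = \left(-53 + 480\right) + 29699 = 427 + 29699 = 30126$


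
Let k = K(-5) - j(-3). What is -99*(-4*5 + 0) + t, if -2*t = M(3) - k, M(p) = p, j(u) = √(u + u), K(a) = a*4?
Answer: 3937/2 - I*√6/2 ≈ 1968.5 - 1.2247*I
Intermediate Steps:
K(a) = 4*a
j(u) = √2*√u (j(u) = √(2*u) = √2*√u)
k = -20 - I*√6 (k = 4*(-5) - √2*√(-3) = -20 - √2*I*√3 = -20 - I*√6 ≈ -20.0 - 2.4495*I)
t = -23/2 - I*√6/2 (t = -(3 - (-20 - I*√6))/2 = -(3 + (20 + I*√6))/2 = -(23 + I*√6)/2 = -23/2 - I*√6/2 ≈ -11.5 - 1.2247*I)
-99*(-4*5 + 0) + t = -99*(-4*5 + 0) + (-23/2 - I*√6/2) = -99*(-20 + 0) + (-23/2 - I*√6/2) = -99*(-20) + (-23/2 - I*√6/2) = 1980 + (-23/2 - I*√6/2) = 3937/2 - I*√6/2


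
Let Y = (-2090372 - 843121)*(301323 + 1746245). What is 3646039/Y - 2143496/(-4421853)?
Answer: 252449983909409287/520783858027765872 ≈ 0.48475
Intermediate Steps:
Y = -6006526395024 (Y = -2933493*2047568 = -6006526395024)
3646039/Y - 2143496/(-4421853) = 3646039/(-6006526395024) - 2143496/(-4421853) = 3646039*(-1/6006526395024) - 2143496*(-1/4421853) = -3646039/6006526395024 + 126088/260109 = 252449983909409287/520783858027765872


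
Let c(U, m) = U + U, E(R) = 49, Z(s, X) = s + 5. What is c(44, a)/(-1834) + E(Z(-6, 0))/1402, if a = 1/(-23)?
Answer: -16755/1285634 ≈ -0.013032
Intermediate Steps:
Z(s, X) = 5 + s
a = -1/23 ≈ -0.043478
c(U, m) = 2*U
c(44, a)/(-1834) + E(Z(-6, 0))/1402 = (2*44)/(-1834) + 49/1402 = 88*(-1/1834) + 49*(1/1402) = -44/917 + 49/1402 = -16755/1285634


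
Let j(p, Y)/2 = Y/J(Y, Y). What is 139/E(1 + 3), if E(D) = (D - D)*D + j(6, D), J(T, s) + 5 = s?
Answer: -139/8 ≈ -17.375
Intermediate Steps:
J(T, s) = -5 + s
j(p, Y) = 2*Y/(-5 + Y) (j(p, Y) = 2*(Y/(-5 + Y)) = 2*Y/(-5 + Y))
E(D) = 2*D/(-5 + D) (E(D) = (D - D)*D + 2*D/(-5 + D) = 0*D + 2*D/(-5 + D) = 0 + 2*D/(-5 + D) = 2*D/(-5 + D))
139/E(1 + 3) = 139/((2*(1 + 3)/(-5 + (1 + 3)))) = 139/((2*4/(-5 + 4))) = 139/((2*4/(-1))) = 139/((2*4*(-1))) = 139/(-8) = 139*(-1/8) = -139/8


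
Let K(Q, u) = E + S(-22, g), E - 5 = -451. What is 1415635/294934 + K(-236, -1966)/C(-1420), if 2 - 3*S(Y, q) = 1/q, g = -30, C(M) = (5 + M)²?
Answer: 63771490062241/13286795133375 ≈ 4.7996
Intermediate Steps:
E = -446 (E = 5 - 451 = -446)
S(Y, q) = ⅔ - 1/(3*q)
K(Q, u) = -40079/90 (K(Q, u) = -446 + (⅓)*(-1 + 2*(-30))/(-30) = -446 + (⅓)*(-1/30)*(-1 - 60) = -446 + (⅓)*(-1/30)*(-61) = -446 + 61/90 = -40079/90)
1415635/294934 + K(-236, -1966)/C(-1420) = 1415635/294934 - 40079/(90*(5 - 1420)²) = 1415635*(1/294934) - 40079/(90*((-1415)²)) = 1415635/294934 - 40079/90/2002225 = 1415635/294934 - 40079/90*1/2002225 = 1415635/294934 - 40079/180200250 = 63771490062241/13286795133375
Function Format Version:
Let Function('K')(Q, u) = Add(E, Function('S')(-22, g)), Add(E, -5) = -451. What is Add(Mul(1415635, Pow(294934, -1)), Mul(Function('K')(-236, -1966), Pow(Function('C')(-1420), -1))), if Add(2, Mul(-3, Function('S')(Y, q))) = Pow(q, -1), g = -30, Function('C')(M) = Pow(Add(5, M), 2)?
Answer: Rational(63771490062241, 13286795133375) ≈ 4.7996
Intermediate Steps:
E = -446 (E = Add(5, -451) = -446)
Function('S')(Y, q) = Add(Rational(2, 3), Mul(Rational(-1, 3), Pow(q, -1)))
Function('K')(Q, u) = Rational(-40079, 90) (Function('K')(Q, u) = Add(-446, Mul(Rational(1, 3), Pow(-30, -1), Add(-1, Mul(2, -30)))) = Add(-446, Mul(Rational(1, 3), Rational(-1, 30), Add(-1, -60))) = Add(-446, Mul(Rational(1, 3), Rational(-1, 30), -61)) = Add(-446, Rational(61, 90)) = Rational(-40079, 90))
Add(Mul(1415635, Pow(294934, -1)), Mul(Function('K')(-236, -1966), Pow(Function('C')(-1420), -1))) = Add(Mul(1415635, Pow(294934, -1)), Mul(Rational(-40079, 90), Pow(Pow(Add(5, -1420), 2), -1))) = Add(Mul(1415635, Rational(1, 294934)), Mul(Rational(-40079, 90), Pow(Pow(-1415, 2), -1))) = Add(Rational(1415635, 294934), Mul(Rational(-40079, 90), Pow(2002225, -1))) = Add(Rational(1415635, 294934), Mul(Rational(-40079, 90), Rational(1, 2002225))) = Add(Rational(1415635, 294934), Rational(-40079, 180200250)) = Rational(63771490062241, 13286795133375)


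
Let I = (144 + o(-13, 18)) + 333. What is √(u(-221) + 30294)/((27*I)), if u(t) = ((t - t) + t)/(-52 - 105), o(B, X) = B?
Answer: √746751503/1966896 ≈ 0.013893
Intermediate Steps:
I = 464 (I = (144 - 13) + 333 = 131 + 333 = 464)
u(t) = -t/157 (u(t) = (0 + t)/(-157) = t*(-1/157) = -t/157)
√(u(-221) + 30294)/((27*I)) = √(-1/157*(-221) + 30294)/((27*464)) = √(221/157 + 30294)/12528 = √(4756379/157)*(1/12528) = (√746751503/157)*(1/12528) = √746751503/1966896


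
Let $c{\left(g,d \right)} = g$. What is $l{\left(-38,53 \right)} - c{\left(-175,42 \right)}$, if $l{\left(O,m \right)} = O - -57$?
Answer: $194$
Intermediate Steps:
$l{\left(O,m \right)} = 57 + O$ ($l{\left(O,m \right)} = O + 57 = 57 + O$)
$l{\left(-38,53 \right)} - c{\left(-175,42 \right)} = \left(57 - 38\right) - -175 = 19 + 175 = 194$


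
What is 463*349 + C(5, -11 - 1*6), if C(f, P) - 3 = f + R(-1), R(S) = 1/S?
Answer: 161594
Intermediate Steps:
R(S) = 1/S
C(f, P) = 2 + f (C(f, P) = 3 + (f + 1/(-1)) = 3 + (f - 1) = 3 + (-1 + f) = 2 + f)
463*349 + C(5, -11 - 1*6) = 463*349 + (2 + 5) = 161587 + 7 = 161594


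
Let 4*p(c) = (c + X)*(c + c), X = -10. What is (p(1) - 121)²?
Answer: 63001/4 ≈ 15750.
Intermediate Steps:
p(c) = c*(-10 + c)/2 (p(c) = ((c - 10)*(c + c))/4 = ((-10 + c)*(2*c))/4 = (2*c*(-10 + c))/4 = c*(-10 + c)/2)
(p(1) - 121)² = ((½)*1*(-10 + 1) - 121)² = ((½)*1*(-9) - 121)² = (-9/2 - 121)² = (-251/2)² = 63001/4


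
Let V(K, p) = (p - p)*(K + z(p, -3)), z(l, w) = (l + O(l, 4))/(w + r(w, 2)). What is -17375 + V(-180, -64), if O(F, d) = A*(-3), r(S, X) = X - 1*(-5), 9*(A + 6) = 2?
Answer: -17375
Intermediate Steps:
A = -52/9 (A = -6 + (1/9)*2 = -6 + 2/9 = -52/9 ≈ -5.7778)
r(S, X) = 5 + X (r(S, X) = X + 5 = 5 + X)
O(F, d) = 52/3 (O(F, d) = -52/9*(-3) = 52/3)
z(l, w) = (52/3 + l)/(7 + w) (z(l, w) = (l + 52/3)/(w + (5 + 2)) = (52/3 + l)/(w + 7) = (52/3 + l)/(7 + w))
V(K, p) = 0 (V(K, p) = (p - p)*(K + (52/3 + p)/(7 - 3)) = 0*(K + (52/3 + p)/4) = 0*(K + (13/3 + p/4)) = 0*(13/3 + K + p/4) = 0)
-17375 + V(-180, -64) = -17375 + 0 = -17375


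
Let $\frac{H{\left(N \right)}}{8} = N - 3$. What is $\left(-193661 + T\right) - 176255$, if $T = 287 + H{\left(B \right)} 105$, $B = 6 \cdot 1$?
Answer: $-367109$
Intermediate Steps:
$B = 6$
$H{\left(N \right)} = -24 + 8 N$ ($H{\left(N \right)} = 8 \left(N - 3\right) = 8 \left(-3 + N\right) = -24 + 8 N$)
$T = 2807$ ($T = 287 + \left(-24 + 8 \cdot 6\right) 105 = 287 + \left(-24 + 48\right) 105 = 287 + 24 \cdot 105 = 287 + 2520 = 2807$)
$\left(-193661 + T\right) - 176255 = \left(-193661 + 2807\right) - 176255 = -190854 - 176255 = -367109$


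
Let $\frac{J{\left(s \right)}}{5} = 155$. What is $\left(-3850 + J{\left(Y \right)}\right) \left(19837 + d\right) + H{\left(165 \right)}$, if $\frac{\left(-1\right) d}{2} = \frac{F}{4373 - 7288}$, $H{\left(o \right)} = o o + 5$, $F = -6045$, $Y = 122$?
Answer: $- \frac{35538975385}{583} \approx -6.0959 \cdot 10^{7}$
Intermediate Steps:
$J{\left(s \right)} = 775$ ($J{\left(s \right)} = 5 \cdot 155 = 775$)
$H{\left(o \right)} = 5 + o^{2}$ ($H{\left(o \right)} = o^{2} + 5 = 5 + o^{2}$)
$d = - \frac{2418}{583}$ ($d = - 2 \left(- \frac{6045}{4373 - 7288}\right) = - 2 \left(- \frac{6045}{-2915}\right) = - 2 \left(\left(-6045\right) \left(- \frac{1}{2915}\right)\right) = \left(-2\right) \frac{1209}{583} = - \frac{2418}{583} \approx -4.1475$)
$\left(-3850 + J{\left(Y \right)}\right) \left(19837 + d\right) + H{\left(165 \right)} = \left(-3850 + 775\right) \left(19837 - \frac{2418}{583}\right) + \left(5 + 165^{2}\right) = \left(-3075\right) \frac{11562553}{583} + \left(5 + 27225\right) = - \frac{35554850475}{583} + 27230 = - \frac{35538975385}{583}$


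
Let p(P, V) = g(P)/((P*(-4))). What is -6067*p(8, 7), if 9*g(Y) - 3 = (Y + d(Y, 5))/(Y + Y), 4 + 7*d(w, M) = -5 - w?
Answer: 758375/10752 ≈ 70.533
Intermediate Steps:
d(w, M) = -9/7 - w/7 (d(w, M) = -4/7 + (-5 - w)/7 = -4/7 + (-5/7 - w/7) = -9/7 - w/7)
g(Y) = ⅓ + (-9/7 + 6*Y/7)/(18*Y) (g(Y) = ⅓ + ((Y + (-9/7 - Y/7))/(Y + Y))/9 = ⅓ + ((-9/7 + 6*Y/7)/((2*Y)))/9 = ⅓ + ((-9/7 + 6*Y/7)*(1/(2*Y)))/9 = ⅓ + ((-9/7 + 6*Y/7)/(2*Y))/9 = ⅓ + (-9/7 + 6*Y/7)/(18*Y))
p(P, V) = -(-3 + 16*P)/(168*P²) (p(P, V) = ((-3 + 16*P)/(42*P))/((P*(-4))) = ((-3 + 16*P)/(42*P))/((-4*P)) = ((-3 + 16*P)/(42*P))*(-1/(4*P)) = -(-3 + 16*P)/(168*P²))
-6067*p(8, 7) = -6067*(3 - 16*8)/(168*8²) = -6067*(3 - 128)/(168*64) = -6067*(-125)/(168*64) = -6067*(-125/10752) = 758375/10752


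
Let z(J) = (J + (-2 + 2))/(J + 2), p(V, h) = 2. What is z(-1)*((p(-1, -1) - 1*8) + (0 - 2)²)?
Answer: 2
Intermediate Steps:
z(J) = J/(2 + J) (z(J) = (J + 0)/(2 + J) = J/(2 + J))
z(-1)*((p(-1, -1) - 1*8) + (0 - 2)²) = (-1/(2 - 1))*((2 - 1*8) + (0 - 2)²) = (-1/1)*((2 - 8) + (-2)²) = (-1*1)*(-6 + 4) = -1*(-2) = 2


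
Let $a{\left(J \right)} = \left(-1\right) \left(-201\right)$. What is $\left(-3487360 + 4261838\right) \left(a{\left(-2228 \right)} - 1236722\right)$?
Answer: $-957658311038$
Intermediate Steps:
$a{\left(J \right)} = 201$
$\left(-3487360 + 4261838\right) \left(a{\left(-2228 \right)} - 1236722\right) = \left(-3487360 + 4261838\right) \left(201 - 1236722\right) = 774478 \left(-1236521\right) = -957658311038$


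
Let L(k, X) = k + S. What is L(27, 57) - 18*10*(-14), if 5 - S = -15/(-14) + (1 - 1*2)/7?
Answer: 35715/14 ≈ 2551.1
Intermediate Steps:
S = 57/14 (S = 5 - (-15/(-14) + (1 - 1*2)/7) = 5 - (-15*(-1/14) + (1 - 2)*(1/7)) = 5 - (15/14 - 1*1/7) = 5 - (15/14 - 1/7) = 5 - 1*13/14 = 5 - 13/14 = 57/14 ≈ 4.0714)
L(k, X) = 57/14 + k (L(k, X) = k + 57/14 = 57/14 + k)
L(27, 57) - 18*10*(-14) = (57/14 + 27) - 18*10*(-14) = 435/14 - 180*(-14) = 435/14 - 1*(-2520) = 435/14 + 2520 = 35715/14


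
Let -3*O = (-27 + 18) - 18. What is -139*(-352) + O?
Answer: 48937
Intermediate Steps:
O = 9 (O = -((-27 + 18) - 18)/3 = -(-9 - 18)/3 = -1/3*(-27) = 9)
-139*(-352) + O = -139*(-352) + 9 = 48928 + 9 = 48937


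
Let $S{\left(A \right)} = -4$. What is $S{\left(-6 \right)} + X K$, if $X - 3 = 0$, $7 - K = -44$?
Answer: $149$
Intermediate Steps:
$K = 51$ ($K = 7 - -44 = 7 + 44 = 51$)
$X = 3$ ($X = 3 + 0 = 3$)
$S{\left(-6 \right)} + X K = -4 + 3 \cdot 51 = -4 + 153 = 149$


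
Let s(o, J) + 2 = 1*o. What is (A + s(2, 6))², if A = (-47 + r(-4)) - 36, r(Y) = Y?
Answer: 7569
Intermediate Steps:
s(o, J) = -2 + o (s(o, J) = -2 + 1*o = -2 + o)
A = -87 (A = (-47 - 4) - 36 = -51 - 36 = -87)
(A + s(2, 6))² = (-87 + (-2 + 2))² = (-87 + 0)² = (-87)² = 7569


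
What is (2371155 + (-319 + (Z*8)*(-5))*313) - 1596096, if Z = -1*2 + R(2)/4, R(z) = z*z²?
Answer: 675212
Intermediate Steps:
R(z) = z³
Z = 0 (Z = -1*2 + 2³/4 = -2 + 8*(¼) = -2 + 2 = 0)
(2371155 + (-319 + (Z*8)*(-5))*313) - 1596096 = (2371155 + (-319 + (0*8)*(-5))*313) - 1596096 = (2371155 + (-319 + 0*(-5))*313) - 1596096 = (2371155 + (-319 + 0)*313) - 1596096 = (2371155 - 319*313) - 1596096 = (2371155 - 99847) - 1596096 = 2271308 - 1596096 = 675212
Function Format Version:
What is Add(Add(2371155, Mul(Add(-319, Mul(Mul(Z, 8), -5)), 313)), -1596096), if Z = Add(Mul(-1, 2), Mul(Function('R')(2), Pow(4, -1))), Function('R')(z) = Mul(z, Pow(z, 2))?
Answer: 675212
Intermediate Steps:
Function('R')(z) = Pow(z, 3)
Z = 0 (Z = Add(Mul(-1, 2), Mul(Pow(2, 3), Pow(4, -1))) = Add(-2, Mul(8, Rational(1, 4))) = Add(-2, 2) = 0)
Add(Add(2371155, Mul(Add(-319, Mul(Mul(Z, 8), -5)), 313)), -1596096) = Add(Add(2371155, Mul(Add(-319, Mul(Mul(0, 8), -5)), 313)), -1596096) = Add(Add(2371155, Mul(Add(-319, Mul(0, -5)), 313)), -1596096) = Add(Add(2371155, Mul(Add(-319, 0), 313)), -1596096) = Add(Add(2371155, Mul(-319, 313)), -1596096) = Add(Add(2371155, -99847), -1596096) = Add(2271308, -1596096) = 675212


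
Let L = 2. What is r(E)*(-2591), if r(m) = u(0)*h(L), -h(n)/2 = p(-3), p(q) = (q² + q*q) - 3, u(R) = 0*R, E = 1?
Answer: 0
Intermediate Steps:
u(R) = 0
p(q) = -3 + 2*q² (p(q) = (q² + q²) - 3 = 2*q² - 3 = -3 + 2*q²)
h(n) = -30 (h(n) = -2*(-3 + 2*(-3)²) = -2*(-3 + 2*9) = -2*(-3 + 18) = -2*15 = -30)
r(m) = 0 (r(m) = 0*(-30) = 0)
r(E)*(-2591) = 0*(-2591) = 0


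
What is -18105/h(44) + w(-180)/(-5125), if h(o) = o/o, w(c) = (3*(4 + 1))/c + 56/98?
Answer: -190102501/10500 ≈ -18105.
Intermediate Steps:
w(c) = 4/7 + 15/c (w(c) = (3*5)/c + 56*(1/98) = 15/c + 4/7 = 4/7 + 15/c)
h(o) = 1
-18105/h(44) + w(-180)/(-5125) = -18105/1 + (4/7 + 15/(-180))/(-5125) = -18105*1 + (4/7 + 15*(-1/180))*(-1/5125) = -18105 + (4/7 - 1/12)*(-1/5125) = -18105 + (41/84)*(-1/5125) = -18105 - 1/10500 = -190102501/10500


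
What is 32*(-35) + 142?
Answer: -978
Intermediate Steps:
32*(-35) + 142 = -1120 + 142 = -978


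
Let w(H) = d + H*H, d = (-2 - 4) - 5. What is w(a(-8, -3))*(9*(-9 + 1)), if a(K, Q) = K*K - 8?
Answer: -225000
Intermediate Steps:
d = -11 (d = -6 - 5 = -11)
a(K, Q) = -8 + K² (a(K, Q) = K² - 8 = -8 + K²)
w(H) = -11 + H² (w(H) = -11 + H*H = -11 + H²)
w(a(-8, -3))*(9*(-9 + 1)) = (-11 + (-8 + (-8)²)²)*(9*(-9 + 1)) = (-11 + (-8 + 64)²)*(9*(-8)) = (-11 + 56²)*(-72) = (-11 + 3136)*(-72) = 3125*(-72) = -225000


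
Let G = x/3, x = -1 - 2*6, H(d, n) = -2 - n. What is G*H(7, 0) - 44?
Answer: -106/3 ≈ -35.333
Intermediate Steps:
x = -13 (x = -1 - 12 = -13)
G = -13/3 ≈ -4.3333
G*H(7, 0) - 44 = -13*(-2 - 1*0)/3 - 44 = -13*(-2 + 0)/3 - 44 = -13/3*(-2) - 44 = 26/3 - 44 = -106/3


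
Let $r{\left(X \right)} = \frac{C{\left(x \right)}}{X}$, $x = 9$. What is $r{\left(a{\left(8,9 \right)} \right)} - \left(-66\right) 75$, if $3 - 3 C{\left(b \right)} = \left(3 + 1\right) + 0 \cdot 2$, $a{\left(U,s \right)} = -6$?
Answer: $\frac{89101}{18} \approx 4950.1$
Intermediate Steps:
$C{\left(b \right)} = - \frac{1}{3}$ ($C{\left(b \right)} = 1 - \frac{\left(3 + 1\right) + 0 \cdot 2}{3} = 1 - \frac{4 + 0}{3} = 1 - \frac{4}{3} = - \frac{1}{3}$)
$r{\left(X \right)} = - \frac{1}{3 X}$
$r{\left(a{\left(8,9 \right)} \right)} - \left(-66\right) 75 = - \frac{1}{3 \left(-6\right)} - \left(-66\right) 75 = \left(- \frac{1}{3}\right) \left(- \frac{1}{6}\right) - -4950 = \frac{1}{18} + 4950 = \frac{89101}{18}$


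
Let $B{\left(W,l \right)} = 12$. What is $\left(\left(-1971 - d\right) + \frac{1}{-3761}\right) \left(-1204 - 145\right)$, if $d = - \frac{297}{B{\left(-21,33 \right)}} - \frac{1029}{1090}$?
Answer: $\frac{21515911743583}{8198980} \approx 2.6242 \cdot 10^{6}$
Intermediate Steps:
$d = - \frac{56013}{2180}$ ($d = - \frac{297}{12} - \frac{1029}{1090} = \left(-297\right) \frac{1}{12} - \frac{1029}{1090} = - \frac{99}{4} - \frac{1029}{1090} = - \frac{56013}{2180} \approx -25.694$)
$\left(\left(-1971 - d\right) + \frac{1}{-3761}\right) \left(-1204 - 145\right) = \left(\left(-1971 - - \frac{56013}{2180}\right) + \frac{1}{-3761}\right) \left(-1204 - 145\right) = \left(\left(-1971 + \frac{56013}{2180}\right) - \frac{1}{3761}\right) \left(-1349\right) = \left(- \frac{4240767}{2180} - \frac{1}{3761}\right) \left(-1349\right) = \left(- \frac{15949526867}{8198980}\right) \left(-1349\right) = \frac{21515911743583}{8198980}$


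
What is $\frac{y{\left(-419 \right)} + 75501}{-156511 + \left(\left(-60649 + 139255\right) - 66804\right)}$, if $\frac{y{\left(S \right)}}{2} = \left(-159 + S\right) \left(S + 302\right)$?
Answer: $- \frac{210753}{144709} \approx -1.4564$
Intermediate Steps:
$y{\left(S \right)} = 2 \left(-159 + S\right) \left(302 + S\right)$ ($y{\left(S \right)} = 2 \left(-159 + S\right) \left(S + 302\right) = 2 \left(-159 + S\right) \left(302 + S\right)$)
$\frac{y{\left(-419 \right)} + 75501}{-156511 + \left(\left(-60649 + 139255\right) - 66804\right)} = \frac{\left(-96036 + 2 \left(-419\right)^{2} + 286 \left(-419\right)\right) + 75501}{-156511 + \left(\left(-60649 + 139255\right) - 66804\right)} = \frac{\left(-96036 + 2 \cdot 175561 - 119834\right) + 75501}{-156511 + \left(78606 - 66804\right)} = \frac{\left(-96036 + 351122 - 119834\right) + 75501}{-156511 + 11802} = \frac{135252 + 75501}{-144709} = 210753 \left(- \frac{1}{144709}\right) = - \frac{210753}{144709}$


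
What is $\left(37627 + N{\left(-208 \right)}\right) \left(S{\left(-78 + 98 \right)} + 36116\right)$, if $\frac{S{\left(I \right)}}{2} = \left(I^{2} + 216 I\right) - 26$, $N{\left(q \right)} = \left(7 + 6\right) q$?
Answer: $1589136192$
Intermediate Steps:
$N{\left(q \right)} = 13 q$
$S{\left(I \right)} = -52 + 2 I^{2} + 432 I$ ($S{\left(I \right)} = 2 \left(\left(I^{2} + 216 I\right) - 26\right) = 2 \left(-26 + I^{2} + 216 I\right) = -52 + 2 I^{2} + 432 I$)
$\left(37627 + N{\left(-208 \right)}\right) \left(S{\left(-78 + 98 \right)} + 36116\right) = \left(37627 + 13 \left(-208\right)\right) \left(\left(-52 + 2 \left(-78 + 98\right)^{2} + 432 \left(-78 + 98\right)\right) + 36116\right) = \left(37627 - 2704\right) \left(\left(-52 + 2 \cdot 20^{2} + 432 \cdot 20\right) + 36116\right) = 34923 \left(\left(-52 + 2 \cdot 400 + 8640\right) + 36116\right) = 34923 \left(\left(-52 + 800 + 8640\right) + 36116\right) = 34923 \left(9388 + 36116\right) = 34923 \cdot 45504 = 1589136192$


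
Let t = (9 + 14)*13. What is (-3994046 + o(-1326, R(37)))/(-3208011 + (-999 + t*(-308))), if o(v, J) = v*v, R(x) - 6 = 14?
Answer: 1117885/1650551 ≈ 0.67728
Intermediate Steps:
R(x) = 20 (R(x) = 6 + 14 = 20)
t = 299 (t = 23*13 = 299)
o(v, J) = v²
(-3994046 + o(-1326, R(37)))/(-3208011 + (-999 + t*(-308))) = (-3994046 + (-1326)²)/(-3208011 + (-999 + 299*(-308))) = (-3994046 + 1758276)/(-3208011 + (-999 - 92092)) = -2235770/(-3208011 - 93091) = -2235770/(-3301102) = -2235770*(-1/3301102) = 1117885/1650551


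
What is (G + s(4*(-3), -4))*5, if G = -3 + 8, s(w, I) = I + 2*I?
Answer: -35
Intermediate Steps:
s(w, I) = 3*I
G = 5
(G + s(4*(-3), -4))*5 = (5 + 3*(-4))*5 = (5 - 12)*5 = -7*5 = -35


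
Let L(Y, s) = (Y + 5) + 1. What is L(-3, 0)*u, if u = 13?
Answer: 39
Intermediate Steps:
L(Y, s) = 6 + Y (L(Y, s) = (5 + Y) + 1 = 6 + Y)
L(-3, 0)*u = (6 - 3)*13 = 3*13 = 39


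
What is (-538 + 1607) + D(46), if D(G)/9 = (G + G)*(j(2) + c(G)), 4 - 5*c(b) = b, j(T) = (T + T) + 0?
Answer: -12871/5 ≈ -2574.2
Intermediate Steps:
j(T) = 2*T (j(T) = 2*T + 0 = 2*T)
c(b) = ⅘ - b/5
D(G) = 18*G*(24/5 - G/5) (D(G) = 9*((G + G)*(2*2 + (⅘ - G/5))) = 9*((2*G)*(4 + (⅘ - G/5))) = 9*((2*G)*(24/5 - G/5)) = 9*(2*G*(24/5 - G/5)) = 18*G*(24/5 - G/5))
(-538 + 1607) + D(46) = (-538 + 1607) + (18/5)*46*(24 - 1*46) = 1069 + (18/5)*46*(24 - 46) = 1069 + (18/5)*46*(-22) = 1069 - 18216/5 = -12871/5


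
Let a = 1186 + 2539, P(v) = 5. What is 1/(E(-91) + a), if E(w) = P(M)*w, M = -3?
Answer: 1/3270 ≈ 0.00030581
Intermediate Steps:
E(w) = 5*w
a = 3725
1/(E(-91) + a) = 1/(5*(-91) + 3725) = 1/(-455 + 3725) = 1/3270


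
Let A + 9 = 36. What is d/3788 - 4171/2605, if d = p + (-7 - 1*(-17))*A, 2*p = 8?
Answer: -7542989/4933870 ≈ -1.5288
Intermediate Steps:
A = 27 (A = -9 + 36 = 27)
p = 4 (p = (1/2)*8 = 4)
d = 274 (d = 4 + (-7 - 1*(-17))*27 = 4 + (-7 + 17)*27 = 4 + 10*27 = 4 + 270 = 274)
d/3788 - 4171/2605 = 274/3788 - 4171/2605 = 274*(1/3788) - 4171*1/2605 = 137/1894 - 4171/2605 = -7542989/4933870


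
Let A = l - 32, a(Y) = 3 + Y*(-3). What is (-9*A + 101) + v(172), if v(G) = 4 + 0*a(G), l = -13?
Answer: 510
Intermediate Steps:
a(Y) = 3 - 3*Y
A = -45 (A = -13 - 32 = -45)
v(G) = 4 (v(G) = 4 + 0*(3 - 3*G) = 4 + 0 = 4)
(-9*A + 101) + v(172) = (-9*(-45) + 101) + 4 = (405 + 101) + 4 = 506 + 4 = 510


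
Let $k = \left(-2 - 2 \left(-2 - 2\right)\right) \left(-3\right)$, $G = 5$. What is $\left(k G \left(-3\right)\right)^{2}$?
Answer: $72900$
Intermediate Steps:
$k = -18$ ($k = \left(-2 - -8\right) \left(-3\right) = \left(-2 + 8\right) \left(-3\right) = 6 \left(-3\right) = -18$)
$\left(k G \left(-3\right)\right)^{2} = \left(\left(-18\right) 5 \left(-3\right)\right)^{2} = \left(\left(-90\right) \left(-3\right)\right)^{2} = 270^{2} = 72900$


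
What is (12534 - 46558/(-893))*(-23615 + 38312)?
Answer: 165185755740/893 ≈ 1.8498e+8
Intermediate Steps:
(12534 - 46558/(-893))*(-23615 + 38312) = (12534 - 46558*(-1/893))*14697 = (12534 + 46558/893)*14697 = (11239420/893)*14697 = 165185755740/893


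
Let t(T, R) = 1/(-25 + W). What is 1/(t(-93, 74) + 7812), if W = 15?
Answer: 10/78119 ≈ 0.00012801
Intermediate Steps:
t(T, R) = -1/10 (t(T, R) = 1/(-25 + 15) = 1/(-10) = -1/10)
1/(t(-93, 74) + 7812) = 1/(-1/10 + 7812) = 1/(78119/10) = 10/78119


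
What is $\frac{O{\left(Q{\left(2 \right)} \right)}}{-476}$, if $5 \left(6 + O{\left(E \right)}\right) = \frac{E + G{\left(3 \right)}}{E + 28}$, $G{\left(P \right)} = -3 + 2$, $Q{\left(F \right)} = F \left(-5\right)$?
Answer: $\frac{551}{42840} \approx 0.012862$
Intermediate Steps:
$Q{\left(F \right)} = - 5 F$
$G{\left(P \right)} = -1$
$O{\left(E \right)} = -6 + \frac{-1 + E}{5 \left(28 + E\right)}$ ($O{\left(E \right)} = -6 + \frac{\left(E - 1\right) \frac{1}{E + 28}}{5} = -6 + \frac{\left(-1 + E\right) \frac{1}{28 + E}}{5} = -6 + \frac{\frac{1}{28 + E} \left(-1 + E\right)}{5} = -6 + \frac{-1 + E}{5 \left(28 + E\right)}$)
$\frac{O{\left(Q{\left(2 \right)} \right)}}{-476} = \frac{\frac{29}{5} \frac{1}{28 - 10} \left(-29 - \left(-5\right) 2\right)}{-476} = \frac{29 \left(-29 - -10\right)}{5 \left(28 - 10\right)} \left(- \frac{1}{476}\right) = \frac{29 \left(-29 + 10\right)}{5 \cdot 18} \left(- \frac{1}{476}\right) = \frac{29}{5} \cdot \frac{1}{18} \left(-19\right) \left(- \frac{1}{476}\right) = \left(- \frac{551}{90}\right) \left(- \frac{1}{476}\right) = \frac{551}{42840}$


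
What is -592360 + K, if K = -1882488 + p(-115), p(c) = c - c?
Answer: -2474848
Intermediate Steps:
p(c) = 0
K = -1882488 (K = -1882488 + 0 = -1882488)
-592360 + K = -592360 - 1882488 = -2474848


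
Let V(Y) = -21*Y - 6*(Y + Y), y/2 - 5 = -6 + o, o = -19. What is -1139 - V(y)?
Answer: -2459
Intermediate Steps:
y = -40 (y = 10 + 2*(-6 - 19) = 10 + 2*(-25) = 10 - 50 = -40)
V(Y) = -33*Y (V(Y) = -21*Y - 12*Y = -33*Y)
-1139 - V(y) = -1139 - (-33)*(-40) = -1139 - 1*1320 = -1139 - 1320 = -2459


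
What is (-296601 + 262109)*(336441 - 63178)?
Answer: -9425387396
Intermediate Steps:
(-296601 + 262109)*(336441 - 63178) = -34492*273263 = -9425387396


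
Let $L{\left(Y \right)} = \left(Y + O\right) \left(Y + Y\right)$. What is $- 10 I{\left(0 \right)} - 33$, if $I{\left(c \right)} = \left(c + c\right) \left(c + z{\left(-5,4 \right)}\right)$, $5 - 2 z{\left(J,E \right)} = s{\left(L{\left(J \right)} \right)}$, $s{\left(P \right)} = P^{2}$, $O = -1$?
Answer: $-33$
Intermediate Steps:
$L{\left(Y \right)} = 2 Y \left(-1 + Y\right)$ ($L{\left(Y \right)} = \left(Y - 1\right) \left(Y + Y\right) = \left(-1 + Y\right) 2 Y = 2 Y \left(-1 + Y\right)$)
$z{\left(J,E \right)} = \frac{5}{2} - 2 J^{2} \left(-1 + J\right)^{2}$ ($z{\left(J,E \right)} = \frac{5}{2} - \frac{\left(2 J \left(-1 + J\right)\right)^{2}}{2} = \frac{5}{2} - \frac{4 J^{2} \left(-1 + J\right)^{2}}{2} = \frac{5}{2} - 2 J^{2} \left(-1 + J\right)^{2}$)
$I{\left(c \right)} = 2 c \left(- \frac{3595}{2} + c\right)$ ($I{\left(c \right)} = \left(c + c\right) \left(c + \left(\frac{5}{2} - 2 \left(-5\right)^{2} \left(-1 - 5\right)^{2}\right)\right) = 2 c \left(c + \left(\frac{5}{2} - 50 \left(-6\right)^{2}\right)\right) = 2 c \left(c + \left(\frac{5}{2} - 50 \cdot 36\right)\right) = 2 c \left(c + \left(\frac{5}{2} - 1800\right)\right) = 2 c \left(c - \frac{3595}{2}\right) = 2 c \left(- \frac{3595}{2} + c\right)$)
$- 10 I{\left(0 \right)} - 33 = - 10 \cdot 0 \left(-3595 + 2 \cdot 0\right) - 33 = - 10 \cdot 0 \left(-3595 + 0\right) - 33 = - 10 \cdot 0 \left(-3595\right) - 33 = \left(-10\right) 0 - 33 = 0 - 33 = -33$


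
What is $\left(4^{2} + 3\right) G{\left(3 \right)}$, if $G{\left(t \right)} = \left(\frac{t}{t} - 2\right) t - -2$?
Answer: $-19$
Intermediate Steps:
$G{\left(t \right)} = 2 - t$ ($G{\left(t \right)} = \left(1 - 2\right) t + 2 = - t + 2 = 2 - t$)
$\left(4^{2} + 3\right) G{\left(3 \right)} = \left(4^{2} + 3\right) \left(2 - 3\right) = \left(16 + 3\right) \left(2 - 3\right) = 19 \left(-1\right) = -19$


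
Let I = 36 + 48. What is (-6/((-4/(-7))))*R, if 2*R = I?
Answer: -441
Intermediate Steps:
I = 84
R = 42 (R = (1/2)*84 = 42)
(-6/((-4/(-7))))*R = -6/((-4/(-7)))*42 = -6/((-4*(-1/7)))*42 = -6/4/7*42 = -6*7/4*42 = -21/2*42 = -441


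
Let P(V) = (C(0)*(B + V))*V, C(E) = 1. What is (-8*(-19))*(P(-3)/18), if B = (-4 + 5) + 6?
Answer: -304/3 ≈ -101.33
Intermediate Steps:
B = 7 (B = 1 + 6 = 7)
P(V) = V*(7 + V) (P(V) = (1*(7 + V))*V = (7 + V)*V = V*(7 + V))
(-8*(-19))*(P(-3)/18) = (-8*(-19))*(-3*(7 - 3)/18) = 152*(-3*4*(1/18)) = 152*(-12*1/18) = 152*(-2/3) = -304/3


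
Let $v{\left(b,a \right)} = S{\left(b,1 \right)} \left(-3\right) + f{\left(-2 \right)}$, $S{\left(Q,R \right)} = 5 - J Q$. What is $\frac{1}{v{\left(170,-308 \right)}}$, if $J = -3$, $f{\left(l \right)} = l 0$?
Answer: $- \frac{1}{1545} \approx -0.00064725$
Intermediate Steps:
$f{\left(l \right)} = 0$
$S{\left(Q,R \right)} = 5 + 3 Q$ ($S{\left(Q,R \right)} = 5 - - 3 Q = 5 + 3 Q$)
$v{\left(b,a \right)} = -15 - 9 b$ ($v{\left(b,a \right)} = \left(5 + 3 b\right) \left(-3\right) + 0 = \left(-15 - 9 b\right) + 0 = -15 - 9 b$)
$\frac{1}{v{\left(170,-308 \right)}} = \frac{1}{-15 - 1530} = \frac{1}{-1545} = - \frac{1}{1545}$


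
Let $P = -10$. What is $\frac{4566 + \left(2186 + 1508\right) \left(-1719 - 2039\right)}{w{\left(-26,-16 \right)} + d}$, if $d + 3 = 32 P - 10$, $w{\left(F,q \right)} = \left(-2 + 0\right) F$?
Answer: $\frac{13877486}{281} \approx 49386.0$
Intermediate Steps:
$w{\left(F,q \right)} = - 2 F$
$d = -333$ ($d = -3 + \left(32 \left(-10\right) - 10\right) = -3 - 330 = -333$)
$\frac{4566 + \left(2186 + 1508\right) \left(-1719 - 2039\right)}{w{\left(-26,-16 \right)} + d} = \frac{4566 + \left(2186 + 1508\right) \left(-1719 - 2039\right)}{\left(-2\right) \left(-26\right) - 333} = \frac{4566 + 3694 \left(-3758\right)}{52 - 333} = \frac{4566 - 13882052}{-281} = \left(-13877486\right) \left(- \frac{1}{281}\right) = \frac{13877486}{281}$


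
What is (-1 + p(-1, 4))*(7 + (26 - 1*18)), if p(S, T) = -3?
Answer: -60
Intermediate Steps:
(-1 + p(-1, 4))*(7 + (26 - 1*18)) = (-1 - 3)*(7 + (26 - 1*18)) = -4*(7 + (26 - 18)) = -4*(7 + 8) = -4*15 = -60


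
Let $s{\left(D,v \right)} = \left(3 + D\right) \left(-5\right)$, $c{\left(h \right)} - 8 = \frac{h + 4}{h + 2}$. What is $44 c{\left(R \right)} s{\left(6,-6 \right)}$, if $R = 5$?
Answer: $- \frac{128700}{7} \approx -18386.0$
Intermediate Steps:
$c{\left(h \right)} = 8 + \frac{4 + h}{2 + h}$ ($c{\left(h \right)} = 8 + \frac{h + 4}{h + 2} = 8 + \frac{4 + h}{2 + h}$)
$s{\left(D,v \right)} = -15 - 5 D$
$44 c{\left(R \right)} s{\left(6,-6 \right)} = 44 \frac{20 + 9 \cdot 5}{2 + 5} \left(-15 - 30\right) = 44 \frac{20 + 45}{7} \left(-15 - 30\right) = 44 \cdot \frac{1}{7} \cdot 65 \left(-45\right) = 44 \cdot \frac{65}{7} \left(-45\right) = \frac{2860}{7} \left(-45\right) = - \frac{128700}{7}$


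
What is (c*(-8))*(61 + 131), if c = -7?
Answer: 10752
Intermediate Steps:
(c*(-8))*(61 + 131) = (-7*(-8))*(61 + 131) = 56*192 = 10752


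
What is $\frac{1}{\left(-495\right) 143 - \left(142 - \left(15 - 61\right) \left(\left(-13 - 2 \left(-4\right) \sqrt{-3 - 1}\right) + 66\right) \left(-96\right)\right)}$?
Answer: $\frac{163121}{31600730977} - \frac{70656 i}{31600730977} \approx 5.1619 \cdot 10^{-6} - 2.2359 \cdot 10^{-6} i$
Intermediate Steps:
$\frac{1}{\left(-495\right) 143 - \left(142 - \left(15 - 61\right) \left(\left(-13 - 2 \left(-4\right) \sqrt{-3 - 1}\right) + 66\right) \left(-96\right)\right)} = \frac{1}{-70785 - \left(142 - - 46 \left(\left(-13 - - 8 \sqrt{-4}\right) + 66\right) \left(-96\right)\right)} = \frac{1}{-70785 - \left(142 - - 46 \left(\left(-13 - - 8 \cdot 2 i\right) + 66\right) \left(-96\right)\right)} = \frac{1}{-70785 - \left(142 - - 46 \left(\left(-13 - - 16 i\right) + 66\right) \left(-96\right)\right)} = \frac{1}{-70785 - \left(142 - - 46 \left(\left(-13 + 16 i\right) + 66\right) \left(-96\right)\right)} = \frac{1}{-70785 - \left(142 - - 46 \left(53 + 16 i\right) \left(-96\right)\right)} = \frac{1}{-70785 - \left(142 - \left(-2438 - 736 i\right) \left(-96\right)\right)} = \frac{1}{-70785 + \left(\left(234048 + 70656 i\right) - 142\right)} = \frac{1}{-70785 + \left(233906 + 70656 i\right)} = \frac{1}{163121 + 70656 i} = \frac{163121 - 70656 i}{31600730977}$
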